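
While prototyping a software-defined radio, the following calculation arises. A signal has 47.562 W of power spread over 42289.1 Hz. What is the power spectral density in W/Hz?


Power spectral density:
PSD = P / BW
    = 47.562 / 42289.1
    = 0.00112469 W/Hz

0.00112469 W/Hz


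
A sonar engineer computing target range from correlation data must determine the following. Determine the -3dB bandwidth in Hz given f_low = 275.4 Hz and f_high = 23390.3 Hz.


Bandwidth is the difference of -3dB frequencies:
BW = f_high - f_low
   = 23390.3 - 275.4
   = 23114.9 Hz

23114.9 Hz


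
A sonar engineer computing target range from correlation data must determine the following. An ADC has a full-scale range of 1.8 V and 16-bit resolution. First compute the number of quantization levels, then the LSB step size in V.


Step 1 — number of quantization levels:
L = 2^N = 2^16 = 65536

Step 2 — LSB step size:
delta = Vfs / L
      = 1.8 / 65536
      = 2.747e-05 V

Levels = 65536; step size = 2.747e-05 V


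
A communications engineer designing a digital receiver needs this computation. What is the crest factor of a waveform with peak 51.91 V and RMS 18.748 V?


Crest factor is the ratio of peak to RMS:
CF = V_peak / V_rms
   = 51.91 / 18.748
   = 2.7688

2.7688


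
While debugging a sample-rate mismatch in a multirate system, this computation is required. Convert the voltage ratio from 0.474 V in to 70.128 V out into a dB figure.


Voltage gain in dB:
G = 20 * log10(Vout / Vin)
  = 20 * log10(70.128 / 0.474)
  = 20 * log10(147.949367)
  = 20 * 2.170113
  = 43.4 dB

43.4 dB


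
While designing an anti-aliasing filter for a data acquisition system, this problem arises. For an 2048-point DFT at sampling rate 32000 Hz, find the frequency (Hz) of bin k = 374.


Frequency of DFT bin k:
f_k = k * fs / N
    = 374 * 32000 / 2048
    = 11968000 / 2048
    = 5843.75 Hz

5843.75 Hz


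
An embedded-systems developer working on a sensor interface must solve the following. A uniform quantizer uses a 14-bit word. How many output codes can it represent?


Number of quantization levels = 2^N
= 2^14
= 16384

16384


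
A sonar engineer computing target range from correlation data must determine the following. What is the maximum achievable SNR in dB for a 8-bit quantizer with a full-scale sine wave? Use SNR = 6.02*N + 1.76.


Theoretical SNR for a full-scale sinusoid:
SNR = 6.02 * N + 1.76
    = 6.02 * 8 + 1.76
    = 48.16 + 1.76
    = 49.92 dB

49.92 dB


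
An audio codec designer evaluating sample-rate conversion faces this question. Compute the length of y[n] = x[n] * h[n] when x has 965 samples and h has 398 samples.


Linear convolution output length:
L = N + M - 1
  = 965 + 398 - 1
  = 1362 samples

1362


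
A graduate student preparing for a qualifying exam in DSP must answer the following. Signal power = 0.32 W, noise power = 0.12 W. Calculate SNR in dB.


SNR in decibels:
SNR = 10 * log10(Ps / Pn)
    = 10 * log10(0.32 / 0.12)
    = 10 * log10(2.6667)
    = 10 * 0.426
    = 4.26 dB

4.26 dB


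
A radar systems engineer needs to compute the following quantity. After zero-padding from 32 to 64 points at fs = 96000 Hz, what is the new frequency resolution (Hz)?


Frequency resolution after zero-padding:
N_padded = 32 * 2 = 64
df = fs / N_padded
   = 96000 / 64
   = 1500.0 Hz

1500.0 Hz


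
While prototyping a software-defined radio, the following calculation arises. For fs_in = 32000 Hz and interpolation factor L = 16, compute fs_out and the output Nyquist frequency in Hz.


Step 1 — output sample rate after interpolation by L:
fs_out = L * fs_in = 16 * 32000 = 512000 Hz

Step 2 — Nyquist frequency of the output stream:
f_Nyq = fs_out / 2 = 512000 / 2 = 256000.0 Hz

fs_out = 512000 Hz; f_Nyquist = 256000.0 Hz


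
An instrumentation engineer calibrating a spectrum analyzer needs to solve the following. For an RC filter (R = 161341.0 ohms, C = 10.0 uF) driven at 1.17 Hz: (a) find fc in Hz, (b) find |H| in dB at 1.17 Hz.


Step 1 — cutoff frequency:
fc = 1 / (2*pi*R*C)
C = 10.0 uF = 1e-05 F
fc = 1 / (2*pi*161341.0*1e-05)
   = 0.0986451 Hz

Step 2 — magnitude at f = 1.17 Hz:
|H(f)| = 1 / sqrt(1 + (f/fc)^2)
f/fc = 1.17 / 0.0986451 = 11.860701
|H| = 1 / sqrt(1 + 140.676228) = 0.084014
|H|_dB = 20*log10(0.084014) = -21.51 dB

fc = 0.0986451 Hz; |H(1.17 Hz)| = -21.51 dB


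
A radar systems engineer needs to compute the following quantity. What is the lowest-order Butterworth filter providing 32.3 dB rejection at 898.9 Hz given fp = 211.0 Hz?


Butterworth filter order formula:
n = log10(10^(A/10) - 1) / (2 * log10(f_stop/f_pass))
10^(32.3/10) - 1 = 1697.2437
f_stop/f_pass = 898.9 / 211.0 = 4.2602
n = 2.5656 -> ceil = 3

3


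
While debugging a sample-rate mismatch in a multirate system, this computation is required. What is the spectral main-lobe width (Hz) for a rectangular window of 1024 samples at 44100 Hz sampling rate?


Main lobe width for a rectangular window:
Width = 2 * fs / N
      = 2 * 44100 / 1024
      = 88200 / 1024
      = 86.133 Hz

86.133 Hz


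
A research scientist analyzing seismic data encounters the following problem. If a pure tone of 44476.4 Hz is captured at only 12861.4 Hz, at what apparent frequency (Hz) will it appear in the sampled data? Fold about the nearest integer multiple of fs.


Compute the nearest integer multiple of fs to the signal:
n = round(44476.4 / 12861.4) = 3
f_alias = |44476.4 - 3 * 12861.4|
        = |44476.4 - 38584.2|
        = 5892.2 Hz

5892.2


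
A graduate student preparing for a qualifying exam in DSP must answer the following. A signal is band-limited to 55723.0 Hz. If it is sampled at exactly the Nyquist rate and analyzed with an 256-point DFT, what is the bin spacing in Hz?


Step 1 — Nyquist sampling rate:
fs = 2 * fmax = 2 * 55723.0 = 111446.0 Hz

Step 2 — DFT bin spacing:
df = fs / N = 111446.0 / 256 = 435.3359 Hz

435.3359 Hz


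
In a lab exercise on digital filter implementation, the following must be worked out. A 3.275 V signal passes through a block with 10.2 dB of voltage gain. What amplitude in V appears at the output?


Output voltage from dB gain:
V_out = V_in * 10^(gain_dB / 20)
      = 3.275 * 10^(10.2 / 20)
      = 3.275 * 3.235937
      = 10.5977 V

10.5977 V


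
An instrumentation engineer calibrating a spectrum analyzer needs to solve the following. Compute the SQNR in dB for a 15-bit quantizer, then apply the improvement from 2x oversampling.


Step 1 — baseline SQNR at Nyquist:
SQNR_base = 6.02*N + 1.76
          = 6.02*15 + 1.76
          = 92.06 dB

Step 2 — oversampling processing gain:
G = 10*log10(OSR) = 10*log10(2) = 3.01 dB

Step 3 — total:
SQNR_total = 92.06 + 3.01 = 95.07 dB

Base SQNR = 92.06 dB; oversampled SQNR = 95.07 dB


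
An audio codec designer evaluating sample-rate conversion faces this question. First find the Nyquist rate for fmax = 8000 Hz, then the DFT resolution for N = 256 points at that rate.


Step 1 — Nyquist sampling rate:
fs = 2 * fmax = 2 * 8000 = 16000 Hz

Step 2 — DFT bin spacing:
df = fs / N = 16000 / 256 = 62.5 Hz

62.5 Hz


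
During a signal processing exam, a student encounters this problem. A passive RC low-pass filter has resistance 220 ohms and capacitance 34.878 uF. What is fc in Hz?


Cutoff frequency of a first-order RC filter:
fc = 1 / (2 * pi * R * C)
C = 34.878 uF = 3.4878e-05 F
fc = 1 / (2 * pi * 220 * 3.4878e-05)
   = 1 / 0.048211886171638
   = 20.741773 Hz

20.741773 Hz


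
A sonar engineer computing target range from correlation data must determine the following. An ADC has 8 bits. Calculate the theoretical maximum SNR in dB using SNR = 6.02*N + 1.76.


Theoretical SNR for a full-scale sinusoid:
SNR = 6.02 * N + 1.76
    = 6.02 * 8 + 1.76
    = 48.16 + 1.76
    = 49.92 dB

49.92 dB


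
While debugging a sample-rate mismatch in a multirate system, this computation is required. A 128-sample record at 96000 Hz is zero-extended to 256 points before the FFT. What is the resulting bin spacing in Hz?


Frequency resolution after zero-padding:
N_padded = 128 * 2 = 256
df = fs / N_padded
   = 96000 / 256
   = 375.0 Hz

375.0 Hz


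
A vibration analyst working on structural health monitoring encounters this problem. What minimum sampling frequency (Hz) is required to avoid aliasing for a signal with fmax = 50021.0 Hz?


The Nyquist rate is twice the maximum frequency component.
fs_min = 2 * fmax
      = 2 * 50021.0
      = 100042.0 Hz

100042.0


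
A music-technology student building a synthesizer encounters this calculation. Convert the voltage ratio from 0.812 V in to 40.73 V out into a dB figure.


Voltage gain in dB:
G = 20 * log10(Vout / Vin)
  = 20 * log10(40.73 / 0.812)
  = 20 * log10(50.160099)
  = 20 * 1.700358
  = 34.01 dB

34.01 dB


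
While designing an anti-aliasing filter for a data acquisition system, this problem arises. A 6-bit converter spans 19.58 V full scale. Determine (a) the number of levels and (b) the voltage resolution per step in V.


Step 1 — number of quantization levels:
L = 2^N = 2^6 = 64

Step 2 — LSB step size:
delta = Vfs / L
      = 19.58 / 64
      = 0.3059375 V

Levels = 64; step size = 0.3059375 V


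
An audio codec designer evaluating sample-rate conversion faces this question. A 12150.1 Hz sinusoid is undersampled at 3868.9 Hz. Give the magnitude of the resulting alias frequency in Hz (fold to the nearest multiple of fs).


Compute the nearest integer multiple of fs to the signal:
n = round(12150.1 / 3868.9) = 3
f_alias = |12150.1 - 3 * 3868.9|
        = |12150.1 - 11606.7|
        = 543.4 Hz

543.4


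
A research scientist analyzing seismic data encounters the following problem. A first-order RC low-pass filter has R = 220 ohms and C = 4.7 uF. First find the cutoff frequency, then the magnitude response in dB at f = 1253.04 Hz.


Step 1 — cutoff frequency:
fc = 1 / (2*pi*R*C)
C = 4.7 uF = 4.7e-06 F
fc = 1 / (2*pi*220*4.7e-06)
   = 153.922 Hz

Step 2 — magnitude at f = 1253.04 Hz:
|H(f)| = 1 / sqrt(1 + (f/fc)^2)
f/fc = 1253.04 / 153.922 = 8.140747
|H| = 1 / sqrt(1 + 66.271762) = 0.1219224
|H|_dB = 20*log10(0.1219224) = -18.28 dB

fc = 153.922 Hz; |H(1253.04 Hz)| = -18.28 dB


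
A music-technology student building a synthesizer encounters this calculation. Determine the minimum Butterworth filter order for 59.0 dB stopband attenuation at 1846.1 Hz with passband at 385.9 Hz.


Butterworth filter order formula:
n = log10(10^(A/10) - 1) / (2 * log10(f_stop/f_pass))
10^(59.0/10) - 1 = 794327.2347
f_stop/f_pass = 1846.1 / 385.9 = 4.7839
n = 4.3396 -> ceil = 5

5


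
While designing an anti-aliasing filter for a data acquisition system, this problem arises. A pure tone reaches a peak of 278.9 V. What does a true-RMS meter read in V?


RMS voltage for a sinusoidal waveform:
V_rms = V_peak / sqrt(2)
      = 278.9 / 1.414214
      = 197.212 V

197.212 V


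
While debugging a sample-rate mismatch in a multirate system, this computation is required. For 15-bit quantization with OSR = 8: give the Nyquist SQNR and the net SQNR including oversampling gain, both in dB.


Step 1 — baseline SQNR at Nyquist:
SQNR_base = 6.02*N + 1.76
          = 6.02*15 + 1.76
          = 92.06 dB

Step 2 — oversampling processing gain:
G = 10*log10(OSR) = 10*log10(8) = 9.03 dB

Step 3 — total:
SQNR_total = 92.06 + 9.03 = 101.09 dB

Base SQNR = 92.06 dB; oversampled SQNR = 101.09 dB


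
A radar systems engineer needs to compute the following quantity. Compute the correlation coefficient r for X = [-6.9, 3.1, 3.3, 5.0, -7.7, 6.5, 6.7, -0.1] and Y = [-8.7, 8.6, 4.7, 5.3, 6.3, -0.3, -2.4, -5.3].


Pearson correlation coefficient (population):
r = cov(X,Y) / (std(X) * std(Y))
Mean X = 1.2375, Mean Y = 1.025
Cov(X,Y) = 6.567813
Std(X) = 5.330323, Std(Y) = 5.756029
r = 0.2141

0.2141


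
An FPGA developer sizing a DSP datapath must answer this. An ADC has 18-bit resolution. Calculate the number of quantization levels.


Number of quantization levels = 2^N
= 2^18
= 262144

262144


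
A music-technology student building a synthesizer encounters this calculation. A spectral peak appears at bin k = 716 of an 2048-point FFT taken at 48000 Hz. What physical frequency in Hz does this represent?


Frequency of DFT bin k:
f_k = k * fs / N
    = 716 * 48000 / 2048
    = 34368000 / 2048
    = 16781.25 Hz

16781.25 Hz


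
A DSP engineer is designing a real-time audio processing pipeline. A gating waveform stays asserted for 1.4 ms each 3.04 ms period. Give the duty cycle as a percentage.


Duty cycle as a percentage:
DC = (t_on / T) * 100
   = (1.4 / 3.04) * 100
   = 0.460526 * 100
   = 46.05 %

46.05 %


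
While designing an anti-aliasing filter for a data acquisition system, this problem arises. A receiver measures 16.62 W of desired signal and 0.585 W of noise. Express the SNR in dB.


SNR in decibels:
SNR = 10 * log10(Ps / Pn)
    = 10 * log10(16.62 / 0.585)
    = 10 * log10(28.4103)
    = 10 * 1.4535
    = 14.53 dB

14.53 dB


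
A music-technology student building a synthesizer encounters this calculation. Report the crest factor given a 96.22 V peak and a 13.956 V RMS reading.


Crest factor is the ratio of peak to RMS:
CF = V_peak / V_rms
   = 96.22 / 13.956
   = 6.8945

6.8945


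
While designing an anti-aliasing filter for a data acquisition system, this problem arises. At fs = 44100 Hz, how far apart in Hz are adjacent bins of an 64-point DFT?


DFT frequency resolution:
df = fs / N
   = 44100 / 64
   = 689.0625 Hz

689.0625 Hz


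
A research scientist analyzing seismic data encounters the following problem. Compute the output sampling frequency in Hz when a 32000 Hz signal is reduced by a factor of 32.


Decimation reduces the sample rate:
fs_out = fs_in / M
       = 32000 / 32
       = 1000.0 Hz

1000.0 Hz


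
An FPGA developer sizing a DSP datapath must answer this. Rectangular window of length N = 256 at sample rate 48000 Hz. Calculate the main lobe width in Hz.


Main lobe width for a rectangular window:
Width = 2 * fs / N
      = 2 * 48000 / 256
      = 96000 / 256
      = 375.0 Hz

375.0 Hz


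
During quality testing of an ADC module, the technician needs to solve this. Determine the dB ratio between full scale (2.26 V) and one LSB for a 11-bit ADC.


Dynamic range from full-scale to LSB:
V_min = V_max / 2^bits = 2.26 / 2^11
DR = 20 * log10(V_max / V_min)
   = 20 * log10(2^11)
   = 20 * 11 * log10(2)
   = 66.23 dB

66.23 dB


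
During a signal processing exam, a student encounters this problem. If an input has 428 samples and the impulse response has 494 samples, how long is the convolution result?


Linear convolution output length:
L = N + M - 1
  = 428 + 494 - 1
  = 921 samples

921


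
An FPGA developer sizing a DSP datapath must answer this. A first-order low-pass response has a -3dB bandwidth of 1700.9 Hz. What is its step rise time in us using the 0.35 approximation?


Rise time from bandwidth relationship:
tr = 0.35 / BW
   = 0.35 / 1700.9
   = 0.0002057734141 s
   = 205.7734 us

205.7734 us


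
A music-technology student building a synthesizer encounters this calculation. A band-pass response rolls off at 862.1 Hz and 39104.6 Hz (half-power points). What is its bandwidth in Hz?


Bandwidth is the difference of -3dB frequencies:
BW = f_high - f_low
   = 39104.6 - 862.1
   = 38242.5 Hz

38242.5 Hz


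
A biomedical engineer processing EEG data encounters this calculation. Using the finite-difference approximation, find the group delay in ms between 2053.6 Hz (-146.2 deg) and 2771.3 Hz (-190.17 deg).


Group delay from phase difference:
tau = -d(phi)/d(omega)
d(phi) = -43.97 deg = -0.767421 rad
d(omega) = 2*pi*(2771.3 - 2053.6) = 4509.4421 rad/s
tau = -(-0.767421) / 4509.4421
    = 0.1702 ms

0.1702 ms


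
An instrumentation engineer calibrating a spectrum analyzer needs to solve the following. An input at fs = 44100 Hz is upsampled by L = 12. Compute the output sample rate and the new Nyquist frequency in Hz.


Step 1 — output sample rate after interpolation by L:
fs_out = L * fs_in = 12 * 44100 = 529200 Hz

Step 2 — Nyquist frequency of the output stream:
f_Nyq = fs_out / 2 = 529200 / 2 = 264600.0 Hz

fs_out = 529200 Hz; f_Nyquist = 264600.0 Hz


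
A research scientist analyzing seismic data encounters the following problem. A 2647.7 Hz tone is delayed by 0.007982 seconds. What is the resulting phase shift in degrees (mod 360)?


Phase shift from frequency and time delay:
phi = 360 * f * t_delay
    = 360 * 2647.7 * 0.007982
    = 7608.22 degrees
    mod 360 = 48.22 degrees

48.22 degrees


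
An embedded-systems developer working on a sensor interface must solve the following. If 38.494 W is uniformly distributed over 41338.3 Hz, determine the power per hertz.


Power spectral density:
PSD = P / BW
    = 38.494 / 41338.3
    = 0.00093119 W/Hz

0.00093119 W/Hz


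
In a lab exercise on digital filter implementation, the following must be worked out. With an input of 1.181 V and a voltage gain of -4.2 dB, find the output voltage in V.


Output voltage from dB gain:
V_out = V_in * 10^(gain_dB / 20)
      = 1.181 * 10^(-4.2 / 20)
      = 1.181 * 0.616595
      = 0.7282 V

0.7282 V


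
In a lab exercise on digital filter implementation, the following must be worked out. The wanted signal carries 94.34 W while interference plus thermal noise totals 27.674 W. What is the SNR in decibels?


SNR in decibels:
SNR = 10 * log10(Ps / Pn)
    = 10 * log10(94.34 / 27.674)
    = 10 * log10(3.409)
    = 10 * 0.5326
    = 5.33 dB

5.33 dB


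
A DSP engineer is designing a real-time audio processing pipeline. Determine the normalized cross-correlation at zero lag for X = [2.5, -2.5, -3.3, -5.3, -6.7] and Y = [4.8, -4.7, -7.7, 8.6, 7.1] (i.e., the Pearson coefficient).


Pearson correlation coefficient (population):
r = cov(X,Y) / (std(X) * std(Y))
Mean X = -3.06, Mean Y = 1.62
Cov(X,Y) = -3.8408
Std(X) = 3.148079, Std(Y) = 6.567618
r = -0.1858

-0.1858


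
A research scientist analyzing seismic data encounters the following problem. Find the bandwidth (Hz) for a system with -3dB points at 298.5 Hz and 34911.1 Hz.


Bandwidth is the difference of -3dB frequencies:
BW = f_high - f_low
   = 34911.1 - 298.5
   = 34612.6 Hz

34612.6 Hz


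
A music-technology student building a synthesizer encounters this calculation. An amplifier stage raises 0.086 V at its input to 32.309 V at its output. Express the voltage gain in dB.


Voltage gain in dB:
G = 20 * log10(Vout / Vin)
  = 20 * log10(32.309 / 0.086)
  = 20 * log10(375.686047)
  = 20 * 2.574825
  = 51.5 dB

51.5 dB


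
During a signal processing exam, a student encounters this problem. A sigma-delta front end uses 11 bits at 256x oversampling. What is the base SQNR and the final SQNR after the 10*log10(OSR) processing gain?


Step 1 — baseline SQNR at Nyquist:
SQNR_base = 6.02*N + 1.76
          = 6.02*11 + 1.76
          = 67.98 dB

Step 2 — oversampling processing gain:
G = 10*log10(OSR) = 10*log10(256) = 24.08 dB

Step 3 — total:
SQNR_total = 67.98 + 24.08 = 92.06 dB

Base SQNR = 67.98 dB; oversampled SQNR = 92.06 dB


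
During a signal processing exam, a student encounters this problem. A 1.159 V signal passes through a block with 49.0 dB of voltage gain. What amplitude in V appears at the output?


Output voltage from dB gain:
V_out = V_in * 10^(gain_dB / 20)
      = 1.159 * 10^(49.0 / 20)
      = 1.159 * 281.838293
      = 326.6506 V

326.6506 V


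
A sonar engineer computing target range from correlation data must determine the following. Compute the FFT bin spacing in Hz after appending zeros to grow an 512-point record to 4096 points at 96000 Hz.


Frequency resolution after zero-padding:
N_padded = 512 * 8 = 4096
df = fs / N_padded
   = 96000 / 4096
   = 23.4375 Hz

23.4375 Hz


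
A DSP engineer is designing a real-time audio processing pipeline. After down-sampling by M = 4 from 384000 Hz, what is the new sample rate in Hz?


Decimation reduces the sample rate:
fs_out = fs_in / M
       = 384000 / 4
       = 96000.0 Hz

96000.0 Hz


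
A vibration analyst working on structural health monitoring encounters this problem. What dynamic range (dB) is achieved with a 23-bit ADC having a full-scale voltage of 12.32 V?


Dynamic range from full-scale to LSB:
V_min = V_max / 2^bits = 12.32 / 2^23
DR = 20 * log10(V_max / V_min)
   = 20 * log10(2^23)
   = 20 * 23 * log10(2)
   = 138.47 dB

138.47 dB


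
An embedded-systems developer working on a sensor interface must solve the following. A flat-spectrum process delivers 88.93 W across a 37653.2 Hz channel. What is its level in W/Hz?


Power spectral density:
PSD = P / BW
    = 88.93 / 37653.2
    = 0.00236182 W/Hz

0.00236182 W/Hz


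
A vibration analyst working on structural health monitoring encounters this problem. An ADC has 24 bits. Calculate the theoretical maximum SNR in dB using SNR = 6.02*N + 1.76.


Theoretical SNR for a full-scale sinusoid:
SNR = 6.02 * N + 1.76
    = 6.02 * 24 + 1.76
    = 144.48 + 1.76
    = 146.24 dB

146.24 dB


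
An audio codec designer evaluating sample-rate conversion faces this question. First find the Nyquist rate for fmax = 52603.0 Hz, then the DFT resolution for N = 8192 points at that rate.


Step 1 — Nyquist sampling rate:
fs = 2 * fmax = 2 * 52603.0 = 105206.0 Hz

Step 2 — DFT bin spacing:
df = fs / N = 105206.0 / 8192 = 12.8425 Hz

12.8425 Hz


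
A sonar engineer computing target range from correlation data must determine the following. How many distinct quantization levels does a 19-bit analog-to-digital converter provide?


Number of quantization levels = 2^N
= 2^19
= 524288

524288


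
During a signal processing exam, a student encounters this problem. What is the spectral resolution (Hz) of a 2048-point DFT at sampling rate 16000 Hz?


DFT frequency resolution:
df = fs / N
   = 16000 / 2048
   = 7.8125 Hz

7.8125 Hz


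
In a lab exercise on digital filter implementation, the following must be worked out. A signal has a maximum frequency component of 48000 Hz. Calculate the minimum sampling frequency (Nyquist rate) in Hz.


The Nyquist rate is twice the maximum frequency component.
fs_min = 2 * fmax
      = 2 * 48000
      = 96000 Hz

96000


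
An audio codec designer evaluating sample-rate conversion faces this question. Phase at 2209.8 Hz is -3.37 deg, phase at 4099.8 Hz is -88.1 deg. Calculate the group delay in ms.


Group delay from phase difference:
tau = -d(phi)/d(omega)
d(phi) = -84.73 deg = -1.478817 rad
d(omega) = 2*pi*(4099.8 - 2209.8) = 11875.2202 rad/s
tau = -(-1.478817) / 11875.2202
    = 0.1245 ms

0.1245 ms


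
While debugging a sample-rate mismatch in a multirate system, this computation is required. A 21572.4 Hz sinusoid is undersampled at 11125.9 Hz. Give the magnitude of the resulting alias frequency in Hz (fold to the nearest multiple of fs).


Compute the nearest integer multiple of fs to the signal:
n = round(21572.4 / 11125.9) = 2
f_alias = |21572.4 - 2 * 11125.9|
        = |21572.4 - 22251.8|
        = 679.4 Hz

679.4


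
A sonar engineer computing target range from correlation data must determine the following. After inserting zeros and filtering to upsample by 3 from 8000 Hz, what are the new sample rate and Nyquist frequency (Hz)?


Step 1 — output sample rate after interpolation by L:
fs_out = L * fs_in = 3 * 8000 = 24000 Hz

Step 2 — Nyquist frequency of the output stream:
f_Nyq = fs_out / 2 = 24000 / 2 = 12000.0 Hz

fs_out = 24000 Hz; f_Nyquist = 12000.0 Hz


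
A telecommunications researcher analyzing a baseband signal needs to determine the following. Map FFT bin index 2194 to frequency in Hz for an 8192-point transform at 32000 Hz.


Frequency of DFT bin k:
f_k = k * fs / N
    = 2194 * 32000 / 8192
    = 70208000 / 8192
    = 8570.312 Hz

8570.312 Hz


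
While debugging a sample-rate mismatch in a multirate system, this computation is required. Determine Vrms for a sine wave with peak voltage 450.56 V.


RMS voltage for a sinusoidal waveform:
V_rms = V_peak / sqrt(2)
      = 450.56 / 1.414214
      = 318.594 V

318.594 V


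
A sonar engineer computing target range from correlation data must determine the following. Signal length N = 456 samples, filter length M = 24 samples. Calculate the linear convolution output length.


Linear convolution output length:
L = N + M - 1
  = 456 + 24 - 1
  = 479 samples

479


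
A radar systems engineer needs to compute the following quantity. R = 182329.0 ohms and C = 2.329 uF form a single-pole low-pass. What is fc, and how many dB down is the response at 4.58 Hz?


Step 1 — cutoff frequency:
fc = 1 / (2*pi*R*C)
C = 2.329 uF = 2.329e-06 F
fc = 1 / (2*pi*182329.0*2.329e-06)
   = 0.374796 Hz

Step 2 — magnitude at f = 4.58 Hz:
|H(f)| = 1 / sqrt(1 + (f/fc)^2)
f/fc = 4.58 / 0.374796 = 12.219981
|H| = 1 / sqrt(1 + 149.327936) = 0.0815606
|H|_dB = 20*log10(0.0815606) = -21.77 dB

fc = 0.374796 Hz; |H(4.58 Hz)| = -21.77 dB


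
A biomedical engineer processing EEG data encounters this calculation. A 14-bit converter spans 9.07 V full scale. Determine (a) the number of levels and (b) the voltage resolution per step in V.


Step 1 — number of quantization levels:
L = 2^N = 2^14 = 16384

Step 2 — LSB step size:
delta = Vfs / L
      = 9.07 / 16384
      = 0.00055359 V

Levels = 16384; step size = 0.00055359 V


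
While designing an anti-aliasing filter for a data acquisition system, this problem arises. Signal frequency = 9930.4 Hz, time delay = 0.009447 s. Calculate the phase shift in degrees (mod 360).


Phase shift from frequency and time delay:
phi = 360 * f * t_delay
    = 360 * 9930.4 * 0.009447
    = 33772.5 degrees
    mod 360 = 292.5 degrees

292.5 degrees


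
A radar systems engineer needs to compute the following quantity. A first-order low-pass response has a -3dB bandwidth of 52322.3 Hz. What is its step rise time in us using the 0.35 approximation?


Rise time from bandwidth relationship:
tr = 0.35 / BW
   = 0.35 / 52322.3
   = 6.689308383e-06 s
   = 6.6893 us

6.6893 us


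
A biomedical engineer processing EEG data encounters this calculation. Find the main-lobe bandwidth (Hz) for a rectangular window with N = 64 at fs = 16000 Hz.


Main lobe width for a rectangular window:
Width = 2 * fs / N
      = 2 * 16000 / 64
      = 32000 / 64
      = 500.0 Hz

500.0 Hz


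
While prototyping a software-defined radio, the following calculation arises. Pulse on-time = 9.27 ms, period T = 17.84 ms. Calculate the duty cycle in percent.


Duty cycle as a percentage:
DC = (t_on / T) * 100
   = (9.27 / 17.84) * 100
   = 0.519619 * 100
   = 51.96 %

51.96 %


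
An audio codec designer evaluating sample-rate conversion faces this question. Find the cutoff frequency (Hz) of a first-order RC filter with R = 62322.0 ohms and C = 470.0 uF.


Cutoff frequency of a first-order RC filter:
fc = 1 / (2 * pi * R * C)
C = 470.0 uF = 0.00047 F
fc = 1 / (2 * pi * 62322.0 * 0.00047)
   = 1 / 184.0429171156
   = 0.005434 Hz

0.005434 Hz


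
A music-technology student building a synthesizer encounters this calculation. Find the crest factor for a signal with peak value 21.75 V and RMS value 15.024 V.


Crest factor is the ratio of peak to RMS:
CF = V_peak / V_rms
   = 21.75 / 15.024
   = 1.4477

1.4477


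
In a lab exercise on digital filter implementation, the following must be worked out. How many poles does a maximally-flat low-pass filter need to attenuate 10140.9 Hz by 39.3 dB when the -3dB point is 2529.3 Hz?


Butterworth filter order formula:
n = log10(10^(A/10) - 1) / (2 * log10(f_stop/f_pass))
10^(39.3/10) - 1 = 8510.3804
f_stop/f_pass = 10140.9 / 2529.3 = 4.0094
n = 3.2583 -> ceil = 4

4


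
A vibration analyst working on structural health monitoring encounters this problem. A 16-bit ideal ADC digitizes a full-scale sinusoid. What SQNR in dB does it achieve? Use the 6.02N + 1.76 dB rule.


Theoretical SNR for a full-scale sinusoid:
SNR = 6.02 * N + 1.76
    = 6.02 * 16 + 1.76
    = 96.32 + 1.76
    = 98.08 dB

98.08 dB


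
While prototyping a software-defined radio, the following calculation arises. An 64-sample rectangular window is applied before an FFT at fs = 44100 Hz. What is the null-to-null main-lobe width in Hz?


Main lobe width for a rectangular window:
Width = 2 * fs / N
      = 2 * 44100 / 64
      = 88200 / 64
      = 1378.125 Hz

1378.125 Hz


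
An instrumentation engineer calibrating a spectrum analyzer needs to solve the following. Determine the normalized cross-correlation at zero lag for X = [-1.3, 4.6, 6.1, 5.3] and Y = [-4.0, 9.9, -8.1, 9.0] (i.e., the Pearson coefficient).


Pearson correlation coefficient (population):
r = cov(X,Y) / (std(X) * std(Y))
Mean X = 3.675, Mean Y = 1.7
Cov(X,Y) = 6.01
Std(X) = 2.920937, Std(Y) = 7.890817
r = 0.2608

0.2608


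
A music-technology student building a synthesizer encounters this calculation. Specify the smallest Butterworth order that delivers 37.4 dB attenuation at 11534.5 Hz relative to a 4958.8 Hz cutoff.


Butterworth filter order formula:
n = log10(10^(A/10) - 1) / (2 * log10(f_stop/f_pass))
10^(37.4/10) - 1 = 5494.4087
f_stop/f_pass = 11534.5 / 4958.8 = 2.3261
n = 5.1005 -> ceil = 6

6


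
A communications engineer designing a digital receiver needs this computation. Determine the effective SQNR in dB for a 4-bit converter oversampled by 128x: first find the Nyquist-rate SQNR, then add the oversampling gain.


Step 1 — baseline SQNR at Nyquist:
SQNR_base = 6.02*N + 1.76
          = 6.02*4 + 1.76
          = 25.84 dB

Step 2 — oversampling processing gain:
G = 10*log10(OSR) = 10*log10(128) = 21.07 dB

Step 3 — total:
SQNR_total = 25.84 + 21.07 = 46.91 dB

Base SQNR = 25.84 dB; oversampled SQNR = 46.91 dB


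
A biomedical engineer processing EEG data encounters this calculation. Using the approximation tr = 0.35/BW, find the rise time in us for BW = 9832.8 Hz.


Rise time from bandwidth relationship:
tr = 0.35 / BW
   = 0.35 / 9832.8
   = 3.559515092e-05 s
   = 35.5952 us

35.5952 us


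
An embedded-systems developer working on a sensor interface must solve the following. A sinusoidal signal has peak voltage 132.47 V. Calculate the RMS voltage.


RMS voltage for a sinusoidal waveform:
V_rms = V_peak / sqrt(2)
      = 132.47 / 1.414214
      = 93.67 V

93.67 V


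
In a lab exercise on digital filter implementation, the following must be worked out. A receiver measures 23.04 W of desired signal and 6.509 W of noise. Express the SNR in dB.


SNR in decibels:
SNR = 10 * log10(Ps / Pn)
    = 10 * log10(23.04 / 6.509)
    = 10 * log10(3.5397)
    = 10 * 0.549
    = 5.49 dB

5.49 dB


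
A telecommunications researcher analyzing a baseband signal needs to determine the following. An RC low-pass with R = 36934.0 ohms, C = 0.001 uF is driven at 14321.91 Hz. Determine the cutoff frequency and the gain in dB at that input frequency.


Step 1 — cutoff frequency:
fc = 1 / (2*pi*R*C)
C = 0.001 uF = 1e-09 F
fc = 1 / (2*pi*36934.0*1e-09)
   = 4309.172 Hz

Step 2 — magnitude at f = 14321.91 Hz:
|H(f)| = 1 / sqrt(1 + (f/fc)^2)
f/fc = 14321.91 / 4309.172 = 3.323587
|H| = 1 / sqrt(1 + 11.046231) = 0.2881207
|H|_dB = 20*log10(0.2881207) = -10.81 dB

fc = 4309.172 Hz; |H(14321.91 Hz)| = -10.81 dB


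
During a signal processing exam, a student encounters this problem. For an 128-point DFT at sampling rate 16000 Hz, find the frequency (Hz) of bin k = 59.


Frequency of DFT bin k:
f_k = k * fs / N
    = 59 * 16000 / 128
    = 944000 / 128
    = 7375.0 Hz

7375.0 Hz


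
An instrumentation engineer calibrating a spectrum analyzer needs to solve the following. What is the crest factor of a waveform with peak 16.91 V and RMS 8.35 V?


Crest factor is the ratio of peak to RMS:
CF = V_peak / V_rms
   = 16.91 / 8.35
   = 2.0251

2.0251


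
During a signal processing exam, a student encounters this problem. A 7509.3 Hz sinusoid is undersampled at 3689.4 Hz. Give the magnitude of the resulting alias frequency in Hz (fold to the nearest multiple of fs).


Compute the nearest integer multiple of fs to the signal:
n = round(7509.3 / 3689.4) = 2
f_alias = |7509.3 - 2 * 3689.4|
        = |7509.3 - 7378.8|
        = 130.5 Hz

130.5


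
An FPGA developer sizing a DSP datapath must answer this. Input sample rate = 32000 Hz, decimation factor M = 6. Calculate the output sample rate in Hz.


Decimation reduces the sample rate:
fs_out = fs_in / M
       = 32000 / 6
       = 5333.3333 Hz

5333.3333 Hz


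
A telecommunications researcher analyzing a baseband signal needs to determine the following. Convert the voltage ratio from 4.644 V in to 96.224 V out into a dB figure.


Voltage gain in dB:
G = 20 * log10(Vout / Vin)
  = 20 * log10(96.224 / 4.644)
  = 20 * log10(20.720069)
  = 20 * 1.316391
  = 26.33 dB

26.33 dB


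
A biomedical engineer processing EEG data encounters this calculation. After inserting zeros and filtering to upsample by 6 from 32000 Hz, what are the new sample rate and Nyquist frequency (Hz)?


Step 1 — output sample rate after interpolation by L:
fs_out = L * fs_in = 6 * 32000 = 192000 Hz

Step 2 — Nyquist frequency of the output stream:
f_Nyq = fs_out / 2 = 192000 / 2 = 96000.0 Hz

fs_out = 192000 Hz; f_Nyquist = 96000.0 Hz


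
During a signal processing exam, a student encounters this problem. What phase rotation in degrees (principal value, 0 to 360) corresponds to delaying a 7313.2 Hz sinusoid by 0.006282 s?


Phase shift from frequency and time delay:
phi = 360 * f * t_delay
    = 360 * 7313.2 * 0.006282
    = 16538.95 degrees
    mod 360 = 338.95 degrees

338.95 degrees


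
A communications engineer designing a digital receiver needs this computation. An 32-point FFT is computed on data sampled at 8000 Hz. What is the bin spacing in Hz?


DFT frequency resolution:
df = fs / N
   = 8000 / 32
   = 250.0 Hz

250.0 Hz


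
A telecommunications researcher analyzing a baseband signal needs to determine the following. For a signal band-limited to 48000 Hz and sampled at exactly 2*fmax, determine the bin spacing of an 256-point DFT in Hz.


Step 1 — Nyquist sampling rate:
fs = 2 * fmax = 2 * 48000 = 96000 Hz

Step 2 — DFT bin spacing:
df = fs / N = 96000 / 256 = 375.0 Hz

375.0 Hz


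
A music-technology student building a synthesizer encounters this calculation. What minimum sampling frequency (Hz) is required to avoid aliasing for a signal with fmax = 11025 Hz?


The Nyquist rate is twice the maximum frequency component.
fs_min = 2 * fmax
      = 2 * 11025
      = 22050 Hz

22050


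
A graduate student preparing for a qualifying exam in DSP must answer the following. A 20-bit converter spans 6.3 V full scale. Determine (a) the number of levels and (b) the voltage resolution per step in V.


Step 1 — number of quantization levels:
L = 2^N = 2^20 = 1048576

Step 2 — LSB step size:
delta = Vfs / L
      = 6.3 / 1048576
      = 6.01e-06 V

Levels = 1048576; step size = 6.01e-06 V


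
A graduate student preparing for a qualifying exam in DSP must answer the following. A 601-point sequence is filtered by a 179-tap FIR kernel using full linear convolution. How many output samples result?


Linear convolution output length:
L = N + M - 1
  = 601 + 179 - 1
  = 779 samples

779


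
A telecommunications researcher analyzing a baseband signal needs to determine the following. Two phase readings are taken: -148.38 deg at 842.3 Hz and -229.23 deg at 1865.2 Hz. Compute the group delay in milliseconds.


Group delay from phase difference:
tau = -d(phi)/d(omega)
d(phi) = -80.85 deg = -1.411099 rad
d(omega) = 2*pi*(1865.2 - 842.3) = 6427.0703 rad/s
tau = -(-1.411099) / 6427.0703
    = 0.2196 ms

0.2196 ms


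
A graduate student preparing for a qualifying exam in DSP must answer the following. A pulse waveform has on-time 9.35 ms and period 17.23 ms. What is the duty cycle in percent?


Duty cycle as a percentage:
DC = (t_on / T) * 100
   = (9.35 / 17.23) * 100
   = 0.542658 * 100
   = 54.27 %

54.27 %


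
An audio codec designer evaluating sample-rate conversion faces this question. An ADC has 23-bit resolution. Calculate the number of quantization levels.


Number of quantization levels = 2^N
= 2^23
= 8388608

8388608


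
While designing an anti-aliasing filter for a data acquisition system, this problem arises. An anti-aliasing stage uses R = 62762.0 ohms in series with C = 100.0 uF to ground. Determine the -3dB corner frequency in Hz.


Cutoff frequency of a first-order RC filter:
fc = 1 / (2 * pi * R * C)
C = 100.0 uF = 0.0001 F
fc = 1 / (2 * pi * 62762.0 * 0.0001)
   = 1 / 39.434527624921
   = 0.025358 Hz

0.025358 Hz


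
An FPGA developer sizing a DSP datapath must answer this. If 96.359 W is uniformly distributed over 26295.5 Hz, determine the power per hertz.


Power spectral density:
PSD = P / BW
    = 96.359 / 26295.5
    = 0.00366447 W/Hz

0.00366447 W/Hz


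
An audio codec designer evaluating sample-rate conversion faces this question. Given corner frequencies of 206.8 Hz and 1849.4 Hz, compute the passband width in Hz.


Bandwidth is the difference of -3dB frequencies:
BW = f_high - f_low
   = 1849.4 - 206.8
   = 1642.6 Hz

1642.6 Hz


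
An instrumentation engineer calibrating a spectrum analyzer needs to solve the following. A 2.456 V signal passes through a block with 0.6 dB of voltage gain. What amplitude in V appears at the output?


Output voltage from dB gain:
V_out = V_in * 10^(gain_dB / 20)
      = 2.456 * 10^(0.6 / 20)
      = 2.456 * 1.071519
      = 2.6317 V

2.6317 V


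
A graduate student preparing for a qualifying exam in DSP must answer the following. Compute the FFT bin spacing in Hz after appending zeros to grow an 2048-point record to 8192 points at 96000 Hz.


Frequency resolution after zero-padding:
N_padded = 2048 * 4 = 8192
df = fs / N_padded
   = 96000 / 8192
   = 11.7188 Hz

11.7188 Hz


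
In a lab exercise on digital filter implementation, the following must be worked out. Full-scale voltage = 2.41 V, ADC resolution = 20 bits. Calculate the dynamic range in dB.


Dynamic range from full-scale to LSB:
V_min = V_max / 2^bits = 2.41 / 2^20
DR = 20 * log10(V_max / V_min)
   = 20 * log10(2^20)
   = 20 * 20 * log10(2)
   = 120.41 dB

120.41 dB


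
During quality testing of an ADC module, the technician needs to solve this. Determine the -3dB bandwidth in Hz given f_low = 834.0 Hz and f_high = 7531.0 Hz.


Bandwidth is the difference of -3dB frequencies:
BW = f_high - f_low
   = 7531.0 - 834.0
   = 6697.0 Hz

6697.0 Hz


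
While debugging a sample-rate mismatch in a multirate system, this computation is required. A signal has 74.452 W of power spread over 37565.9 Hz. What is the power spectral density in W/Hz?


Power spectral density:
PSD = P / BW
    = 74.452 / 37565.9
    = 0.0019819 W/Hz

0.0019819 W/Hz


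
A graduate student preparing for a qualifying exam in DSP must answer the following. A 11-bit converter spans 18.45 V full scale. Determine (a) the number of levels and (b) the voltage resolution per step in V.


Step 1 — number of quantization levels:
L = 2^N = 2^11 = 2048

Step 2 — LSB step size:
delta = Vfs / L
      = 18.45 / 2048
      = 0.00900879 V

Levels = 2048; step size = 0.00900879 V


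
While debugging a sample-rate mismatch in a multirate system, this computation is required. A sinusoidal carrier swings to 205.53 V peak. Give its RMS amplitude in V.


RMS voltage for a sinusoidal waveform:
V_rms = V_peak / sqrt(2)
      = 205.53 / 1.414214
      = 145.332 V

145.332 V


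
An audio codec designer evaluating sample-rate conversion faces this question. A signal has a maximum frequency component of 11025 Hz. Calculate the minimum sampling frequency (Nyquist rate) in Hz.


The Nyquist rate is twice the maximum frequency component.
fs_min = 2 * fmax
      = 2 * 11025
      = 22050 Hz

22050
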